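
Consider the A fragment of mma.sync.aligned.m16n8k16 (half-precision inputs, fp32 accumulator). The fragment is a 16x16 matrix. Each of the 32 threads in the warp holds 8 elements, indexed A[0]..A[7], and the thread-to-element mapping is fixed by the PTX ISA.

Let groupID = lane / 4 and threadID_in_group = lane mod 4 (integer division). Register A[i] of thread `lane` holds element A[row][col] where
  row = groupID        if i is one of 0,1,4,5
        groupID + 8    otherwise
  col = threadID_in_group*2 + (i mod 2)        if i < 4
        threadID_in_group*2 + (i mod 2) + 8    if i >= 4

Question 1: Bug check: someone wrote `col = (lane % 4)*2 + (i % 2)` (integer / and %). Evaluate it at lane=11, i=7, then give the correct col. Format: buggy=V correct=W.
buggy=7 correct=15

`(lane % 4)*2 + (i % 2)`[11,7]→7
11: G=2,T=3
[7] (2+8,3*2+1+8) = (10,15)
col: 7 vs 15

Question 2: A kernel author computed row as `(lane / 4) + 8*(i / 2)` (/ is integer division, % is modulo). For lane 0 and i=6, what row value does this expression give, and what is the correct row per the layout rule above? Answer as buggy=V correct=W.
`(lane / 4) + 8*(i / 2)`[0,6]⇒24
L=0⇒gr=0>>2=0, th=0&3=0
[6]⇒row 0+8=8  col 0·2+0+8=8
row: 24 vs 8

buggy=24 correct=8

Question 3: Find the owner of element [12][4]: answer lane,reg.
r: 12->gid=4,r8=1  c: 4->c8=0,tid=2,i&1=0
L=4*4+2=18  i=0*4+1*2+0=2

18,2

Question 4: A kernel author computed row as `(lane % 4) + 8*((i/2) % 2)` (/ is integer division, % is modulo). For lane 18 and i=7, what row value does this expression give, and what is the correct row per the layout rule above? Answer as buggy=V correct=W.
`(lane % 4) + 8*((i/2) % 2)`[18,7]→10
lane 18: G=4 (18/4), T=2 (18%4)
i=7: r=4+8=12, c=2*2+1+8=13
row: 10 vs 12

buggy=10 correct=12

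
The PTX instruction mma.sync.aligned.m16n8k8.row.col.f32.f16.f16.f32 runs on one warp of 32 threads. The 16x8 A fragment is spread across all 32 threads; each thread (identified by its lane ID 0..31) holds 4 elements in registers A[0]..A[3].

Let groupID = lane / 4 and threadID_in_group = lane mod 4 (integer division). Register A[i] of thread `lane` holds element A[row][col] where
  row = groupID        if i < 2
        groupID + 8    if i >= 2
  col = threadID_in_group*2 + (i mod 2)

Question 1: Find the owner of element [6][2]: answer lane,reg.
25,0

r=6→G=6,rhi=0  c=2→T=1,p=0
L=6*4+1=25  i=0*2+0=0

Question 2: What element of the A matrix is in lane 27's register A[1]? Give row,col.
6,7

lane 27: grp=6 (27/4), tig=3 (27%4)
i=1: r=6+0=6, c=3*2+1=7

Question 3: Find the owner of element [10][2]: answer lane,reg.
9,2

r: 10->gid=2,r8=1  c: 2->tid=1,i&1=0
L=2*4+1=9  i=1*2+0=2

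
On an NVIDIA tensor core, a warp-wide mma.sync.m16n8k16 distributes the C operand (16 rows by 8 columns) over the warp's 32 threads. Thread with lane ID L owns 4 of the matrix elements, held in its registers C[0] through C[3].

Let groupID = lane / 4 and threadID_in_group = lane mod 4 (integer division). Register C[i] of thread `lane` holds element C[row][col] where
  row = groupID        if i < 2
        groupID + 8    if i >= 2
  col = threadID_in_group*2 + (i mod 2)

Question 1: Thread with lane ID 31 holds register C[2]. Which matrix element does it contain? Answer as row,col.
31: g=7,t=3
[2] (7+8,3*2+0) = (15,6)

15,6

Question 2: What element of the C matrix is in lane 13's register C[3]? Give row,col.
11,3

lane 13->13/4=3, 13 mod 4=1
i=3  r:3+8->11  c:2·1+1->3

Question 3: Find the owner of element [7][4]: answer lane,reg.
30,0

r=7⇒gr=7,Rb=0  c=4⇒th=2,odd=0
L=7*4+2=30  i=0*2+0=0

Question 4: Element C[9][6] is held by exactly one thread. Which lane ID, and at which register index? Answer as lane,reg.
r: 9->gid=1,r8=1  c: 6->tid=3,i&1=0
L=1*4+3=7  i=1*2+0=2

7,2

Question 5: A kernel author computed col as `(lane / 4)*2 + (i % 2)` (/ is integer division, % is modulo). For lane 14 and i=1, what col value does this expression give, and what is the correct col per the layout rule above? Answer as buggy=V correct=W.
buggy=7 correct=5

`(lane / 4)*2 + (i % 2)`[14,1]->7
L=14->gid=14>>2=3, tid=14&3=2
[1]->row 3+0=3  col 2·2+1=5
col: 7 vs 5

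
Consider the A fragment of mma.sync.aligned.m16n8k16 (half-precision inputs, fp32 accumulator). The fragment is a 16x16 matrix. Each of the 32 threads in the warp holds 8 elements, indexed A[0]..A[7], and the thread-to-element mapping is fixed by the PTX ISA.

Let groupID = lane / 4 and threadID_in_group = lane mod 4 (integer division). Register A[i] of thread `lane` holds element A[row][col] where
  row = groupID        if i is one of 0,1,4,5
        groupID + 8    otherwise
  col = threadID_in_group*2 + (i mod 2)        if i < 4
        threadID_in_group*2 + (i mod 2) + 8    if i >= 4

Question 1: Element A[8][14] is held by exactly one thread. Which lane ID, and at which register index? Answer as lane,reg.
r=8→G=0,rhi=1  c=14→chi=1,T=3,p=0
L=0*4+3=3  i=1*4+1*2+0=6

3,6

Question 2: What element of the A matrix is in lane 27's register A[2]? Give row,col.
14,6

L=27→G=27>>2=6, T=27&3=3
[2]→row 6+8=14  col 3·2+0+0=6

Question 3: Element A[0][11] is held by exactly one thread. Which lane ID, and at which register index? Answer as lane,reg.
r: 0->gid=0,r8=0  c: 11->c8=1,tid=1,i&1=1
L=0*4+1=1  i=1*4+0*2+1=5

1,5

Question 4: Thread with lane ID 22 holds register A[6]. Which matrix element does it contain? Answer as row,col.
13,12

22: gr=5,th=2
[6] (5+8,2*2+0+8) = (13,12)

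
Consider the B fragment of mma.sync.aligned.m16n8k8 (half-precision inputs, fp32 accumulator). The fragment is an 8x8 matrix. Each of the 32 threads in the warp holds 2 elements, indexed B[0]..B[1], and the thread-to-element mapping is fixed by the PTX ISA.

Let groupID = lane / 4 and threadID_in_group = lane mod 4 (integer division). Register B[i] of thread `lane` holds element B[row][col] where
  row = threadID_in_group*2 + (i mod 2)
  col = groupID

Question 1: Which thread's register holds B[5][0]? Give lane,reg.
2,1

c=0->g=0  r=5->t=2,b0=1
L=0*4+2=2  i=1=1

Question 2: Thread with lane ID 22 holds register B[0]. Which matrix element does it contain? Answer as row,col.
L=22->gid=22>>2=5, tid=22&3=2
[0]->row 2·2+0=4  col gid=5

4,5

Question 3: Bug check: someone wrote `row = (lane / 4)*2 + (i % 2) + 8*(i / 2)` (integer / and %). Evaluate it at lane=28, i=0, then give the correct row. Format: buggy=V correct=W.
buggy=14 correct=0

`(lane / 4)*2 + (i % 2) + 8*(i / 2)`[28,0]⇒14
L=28⇒gr=28>>2=7, th=28&3=0
[0]⇒row 0·2+0=0  col gr=7
row: 14 vs 0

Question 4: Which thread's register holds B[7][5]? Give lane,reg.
23,1

c=5→G=5  r=7→T=3,p=1
L=5*4+3=23  i=1=1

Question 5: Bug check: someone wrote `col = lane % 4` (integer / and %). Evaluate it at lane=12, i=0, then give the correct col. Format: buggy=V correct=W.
buggy=0 correct=3

`lane % 4`[12,0]⇒0
12: gr=3,th=0
[0] (0*2+0,3) = (0,3)
col: 0 vs 3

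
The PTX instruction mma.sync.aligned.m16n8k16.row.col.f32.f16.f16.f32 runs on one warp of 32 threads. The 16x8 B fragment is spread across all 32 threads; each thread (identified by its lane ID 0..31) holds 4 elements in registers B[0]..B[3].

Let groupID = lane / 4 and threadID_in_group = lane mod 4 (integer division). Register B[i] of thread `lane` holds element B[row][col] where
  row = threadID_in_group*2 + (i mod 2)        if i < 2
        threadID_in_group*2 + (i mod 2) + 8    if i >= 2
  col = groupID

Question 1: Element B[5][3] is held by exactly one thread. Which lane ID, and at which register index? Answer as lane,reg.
14,1

c:3=>grp=3  r:5=>rB=0,tig=2,lo=1
L=3*4+2=14  i=0*2+1=1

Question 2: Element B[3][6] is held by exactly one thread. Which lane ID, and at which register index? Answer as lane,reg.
25,1

c: 6->gid=6  r: 3->r8=0,tid=1,i&1=1
L=6*4+1=25  i=0*2+1=1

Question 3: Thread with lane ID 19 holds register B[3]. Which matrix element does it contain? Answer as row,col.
L=19→G=19>>2=4, T=19&3=3
[3]→row 3·2+1+8=15  col G=4

15,4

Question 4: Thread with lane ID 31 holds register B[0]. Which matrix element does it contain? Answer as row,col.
6,7

lane 31: gid=7 (31/4), tid=3 (31%4)
i=0: r=3*2+0+0=6, c=gid=7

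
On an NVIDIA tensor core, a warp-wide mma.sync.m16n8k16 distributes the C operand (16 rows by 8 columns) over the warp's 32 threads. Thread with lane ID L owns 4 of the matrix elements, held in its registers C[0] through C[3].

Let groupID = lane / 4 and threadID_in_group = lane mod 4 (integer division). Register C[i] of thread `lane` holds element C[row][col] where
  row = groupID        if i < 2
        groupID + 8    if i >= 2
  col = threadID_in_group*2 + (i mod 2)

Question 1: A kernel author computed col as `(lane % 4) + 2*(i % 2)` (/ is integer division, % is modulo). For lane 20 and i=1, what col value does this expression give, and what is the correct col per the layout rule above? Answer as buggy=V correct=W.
buggy=2 correct=1

`(lane % 4) + 2*(i % 2)`[20,1]->2
L=20->g=20>>2=5, t=20&3=0
[1]->row 5+0=5  col 0·2+1=1
col: 2 vs 1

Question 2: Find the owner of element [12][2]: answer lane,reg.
17,2

r=12→G=4,rhi=1  c=2→T=1,p=0
L=4*4+1=17  i=1*2+0=2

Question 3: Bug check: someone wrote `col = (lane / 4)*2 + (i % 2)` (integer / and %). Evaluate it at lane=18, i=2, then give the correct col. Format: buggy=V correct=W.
`(lane / 4)*2 + (i % 2)`[18,2]=>8
lane 18=>18/4=4, 18 mod 4=2
i=2  r:4+8=>12  c:2·2+0=>4
col: 8 vs 4

buggy=8 correct=4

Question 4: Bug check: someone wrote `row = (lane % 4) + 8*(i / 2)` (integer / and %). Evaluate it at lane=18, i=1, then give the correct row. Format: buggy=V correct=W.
buggy=2 correct=4

`(lane % 4) + 8*(i / 2)`[18,1]->2
L=18->g=18>>2=4, t=18&3=2
[1]->row 4+0=4  col 2·2+1=5
row: 2 vs 4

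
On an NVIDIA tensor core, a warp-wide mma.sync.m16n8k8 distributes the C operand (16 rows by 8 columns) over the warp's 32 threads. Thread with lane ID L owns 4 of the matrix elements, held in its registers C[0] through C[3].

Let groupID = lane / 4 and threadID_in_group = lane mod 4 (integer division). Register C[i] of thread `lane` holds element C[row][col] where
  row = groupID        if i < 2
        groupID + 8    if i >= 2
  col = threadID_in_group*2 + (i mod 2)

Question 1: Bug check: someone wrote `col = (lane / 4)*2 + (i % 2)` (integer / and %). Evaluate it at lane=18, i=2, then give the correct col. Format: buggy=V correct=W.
buggy=8 correct=4

`(lane / 4)*2 + (i % 2)`[18,2]->8
lane 18: gid=4 (18/4), tid=2 (18%4)
i=2: r=4+8=12, c=2*2+0=4
col: 8 vs 4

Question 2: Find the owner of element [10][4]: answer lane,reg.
10,2

r=10→G=2,rhi=1  c=4→T=2,p=0
L=2*4+2=10  i=1*2+0=2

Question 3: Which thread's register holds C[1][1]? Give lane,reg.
r: 1->gid=1,r8=0  c: 1->tid=0,i&1=1
L=1*4+0=4  i=0*2+1=1

4,1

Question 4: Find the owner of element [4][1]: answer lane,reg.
r=4→G=4,rhi=0  c=1→T=0,p=1
L=4*4+0=16  i=0*2+1=1

16,1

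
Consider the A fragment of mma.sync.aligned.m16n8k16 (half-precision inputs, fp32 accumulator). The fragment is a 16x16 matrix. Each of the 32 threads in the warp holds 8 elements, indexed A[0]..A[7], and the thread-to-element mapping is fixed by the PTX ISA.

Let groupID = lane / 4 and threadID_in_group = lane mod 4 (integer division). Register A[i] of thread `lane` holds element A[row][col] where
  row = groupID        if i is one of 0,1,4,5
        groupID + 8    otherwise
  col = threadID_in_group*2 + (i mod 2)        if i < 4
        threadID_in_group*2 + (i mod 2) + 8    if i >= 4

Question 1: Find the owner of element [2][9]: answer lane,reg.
8,5

r=2->g=2,rb=0  c=9->cb=1,t=0,b0=1
L=2*4+0=8  i=1*4+0*2+1=5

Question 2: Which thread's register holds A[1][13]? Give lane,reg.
6,5

r=1⇒gr=1,Rb=0  c=13⇒Cb=1,th=2,odd=1
L=1*4+2=6  i=1*4+0*2+1=5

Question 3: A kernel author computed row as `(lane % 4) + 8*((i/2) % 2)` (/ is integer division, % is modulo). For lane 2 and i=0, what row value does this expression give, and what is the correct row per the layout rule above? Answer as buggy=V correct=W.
buggy=2 correct=0

`(lane % 4) + 8*((i/2) % 2)`[2,0]->2
lane 2->2/4=0, 2 mod 4=2
i=0  r:0+0->0  c:2·2+0+0->4
row: 2 vs 0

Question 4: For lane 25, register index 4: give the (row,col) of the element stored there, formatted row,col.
6,10

L=25⇒gr=25>>2=6, th=25&3=1
[4]⇒row 6+0=6  col 1·2+0+8=10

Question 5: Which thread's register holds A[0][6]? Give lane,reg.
r=0→G=0,rhi=0  c=6→chi=0,T=3,p=0
L=0*4+3=3  i=0*4+0*2+0=0

3,0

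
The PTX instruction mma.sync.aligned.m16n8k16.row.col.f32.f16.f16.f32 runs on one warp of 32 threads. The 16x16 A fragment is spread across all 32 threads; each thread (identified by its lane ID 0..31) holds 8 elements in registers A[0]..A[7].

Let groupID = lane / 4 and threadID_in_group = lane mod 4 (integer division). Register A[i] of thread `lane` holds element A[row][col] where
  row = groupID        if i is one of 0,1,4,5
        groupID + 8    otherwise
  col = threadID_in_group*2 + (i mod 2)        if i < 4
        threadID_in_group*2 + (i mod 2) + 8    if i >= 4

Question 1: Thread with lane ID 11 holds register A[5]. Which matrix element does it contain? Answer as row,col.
L=11->gid=11>>2=2, tid=11&3=3
[5]->row 2+0=2  col 3·2+1+8=15

2,15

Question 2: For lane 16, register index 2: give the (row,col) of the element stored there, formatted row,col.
lane 16: G=4 (16/4), T=0 (16%4)
i=2: r=4+8=12, c=0*2+0+0=0

12,0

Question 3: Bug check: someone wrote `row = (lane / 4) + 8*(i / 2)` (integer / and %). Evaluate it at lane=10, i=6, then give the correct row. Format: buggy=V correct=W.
`(lane / 4) + 8*(i / 2)`[10,6]⇒26
L=10⇒gr=10>>2=2, th=10&3=2
[6]⇒row 2+8=10  col 2·2+0+8=12
row: 26 vs 10

buggy=26 correct=10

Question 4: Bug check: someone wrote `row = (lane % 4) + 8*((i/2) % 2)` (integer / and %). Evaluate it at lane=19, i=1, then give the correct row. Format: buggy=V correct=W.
`(lane % 4) + 8*((i/2) % 2)`[19,1]→3
lane 19→19/4=4, 19 mod 4=3
i=1  r:4+0→4  c:2·3+1+0→7
row: 3 vs 4

buggy=3 correct=4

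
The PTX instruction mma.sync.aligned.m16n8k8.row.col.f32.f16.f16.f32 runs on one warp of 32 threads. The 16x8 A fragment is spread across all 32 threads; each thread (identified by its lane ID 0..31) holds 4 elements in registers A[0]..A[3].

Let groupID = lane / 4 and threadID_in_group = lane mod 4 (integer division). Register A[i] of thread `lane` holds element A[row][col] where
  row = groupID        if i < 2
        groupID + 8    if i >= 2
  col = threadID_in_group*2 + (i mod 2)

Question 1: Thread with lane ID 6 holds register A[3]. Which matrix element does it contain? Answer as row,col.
9,5

lane 6=>6/4=1, 6 mod 4=2
i=3  r:1+8=>9  c:2·2+1=>5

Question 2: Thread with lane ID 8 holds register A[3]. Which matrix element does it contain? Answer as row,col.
L=8⇒gr=8>>2=2, th=8&3=0
[3]⇒row 2+8=10  col 0·2+1=1

10,1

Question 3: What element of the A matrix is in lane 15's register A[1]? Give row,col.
lane 15: G=3 (15/4), T=3 (15%4)
i=1: r=3+0=3, c=3*2+1=7

3,7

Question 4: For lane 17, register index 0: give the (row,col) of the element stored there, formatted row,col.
4,2

L=17=>grp=17>>2=4, tig=17&3=1
[0]=>row 4+0=4  col 1·2+0=2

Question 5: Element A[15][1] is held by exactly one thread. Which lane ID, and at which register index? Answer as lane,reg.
28,3

r=15→G=7,rhi=1  c=1→T=0,p=1
L=7*4+0=28  i=1*2+1=3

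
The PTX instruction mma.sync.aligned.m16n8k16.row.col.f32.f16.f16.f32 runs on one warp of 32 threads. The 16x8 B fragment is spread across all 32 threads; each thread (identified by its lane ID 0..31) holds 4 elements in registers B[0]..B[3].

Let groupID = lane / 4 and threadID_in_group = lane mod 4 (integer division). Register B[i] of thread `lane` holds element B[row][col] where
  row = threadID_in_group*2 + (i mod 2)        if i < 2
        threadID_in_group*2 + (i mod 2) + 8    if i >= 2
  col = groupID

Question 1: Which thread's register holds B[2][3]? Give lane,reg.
13,0

c: 3->gid=3  r: 2->r8=0,tid=1,i&1=0
L=3*4+1=13  i=0*2+0=0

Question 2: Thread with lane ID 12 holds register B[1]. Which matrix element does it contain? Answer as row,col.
1,3

12: grp=3,tig=0
[1] (0*2+1+0,3) = (1,3)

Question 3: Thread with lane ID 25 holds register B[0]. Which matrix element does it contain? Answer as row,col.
2,6

lane 25: gid=6 (25/4), tid=1 (25%4)
i=0: r=1*2+0+0=2, c=gid=6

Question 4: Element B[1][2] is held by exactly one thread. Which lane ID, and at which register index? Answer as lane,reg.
8,1

c=2⇒gr=2  r=1⇒Rb=0,th=0,odd=1
L=2*4+0=8  i=0*2+1=1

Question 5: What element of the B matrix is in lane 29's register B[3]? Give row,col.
29: G=7,T=1
[3] (1*2+1+8,7) = (11,7)

11,7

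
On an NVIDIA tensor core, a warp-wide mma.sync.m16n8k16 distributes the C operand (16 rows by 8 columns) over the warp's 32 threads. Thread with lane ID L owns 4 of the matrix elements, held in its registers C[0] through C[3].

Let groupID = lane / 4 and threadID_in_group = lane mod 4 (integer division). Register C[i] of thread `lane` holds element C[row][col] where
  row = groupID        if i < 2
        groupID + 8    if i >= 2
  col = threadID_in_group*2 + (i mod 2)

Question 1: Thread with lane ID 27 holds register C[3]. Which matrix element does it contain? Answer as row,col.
27: g=6,t=3
[3] (6+8,3*2+1) = (14,7)

14,7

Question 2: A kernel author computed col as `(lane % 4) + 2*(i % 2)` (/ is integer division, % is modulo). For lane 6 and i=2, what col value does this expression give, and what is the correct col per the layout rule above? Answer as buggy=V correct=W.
buggy=2 correct=4

`(lane % 4) + 2*(i % 2)`[6,2]->2
lane 6->6/4=1, 6 mod 4=2
i=2  r:1+8->9  c:2·2+0->4
col: 2 vs 4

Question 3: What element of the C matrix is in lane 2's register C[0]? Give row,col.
0,4

2: gid=0,tid=2
[0] (0+0,2*2+0) = (0,4)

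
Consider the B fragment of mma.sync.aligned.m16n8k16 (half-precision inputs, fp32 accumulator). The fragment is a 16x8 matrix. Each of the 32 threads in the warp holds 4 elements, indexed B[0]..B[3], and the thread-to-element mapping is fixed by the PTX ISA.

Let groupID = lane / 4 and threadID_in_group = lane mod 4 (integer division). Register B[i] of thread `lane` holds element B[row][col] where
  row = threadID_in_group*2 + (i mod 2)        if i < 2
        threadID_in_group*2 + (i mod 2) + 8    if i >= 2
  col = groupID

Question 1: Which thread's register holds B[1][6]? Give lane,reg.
24,1

c: 6->gid=6  r: 1->r8=0,tid=0,i&1=1
L=6*4+0=24  i=0*2+1=1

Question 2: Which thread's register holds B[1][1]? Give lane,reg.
4,1

c=1->g=1  r=1->rb=0,t=0,b0=1
L=1*4+0=4  i=0*2+1=1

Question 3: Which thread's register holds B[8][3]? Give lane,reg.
12,2

c=3⇒gr=3  r=8⇒Rb=1,th=0,odd=0
L=3*4+0=12  i=1*2+0=2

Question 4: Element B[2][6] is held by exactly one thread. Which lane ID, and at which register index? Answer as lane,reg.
25,0

c:6=>grp=6  r:2=>rB=0,tig=1,lo=0
L=6*4+1=25  i=0*2+0=0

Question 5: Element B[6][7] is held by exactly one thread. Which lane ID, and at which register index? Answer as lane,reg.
31,0

c=7->g=7  r=6->rb=0,t=3,b0=0
L=7*4+3=31  i=0*2+0=0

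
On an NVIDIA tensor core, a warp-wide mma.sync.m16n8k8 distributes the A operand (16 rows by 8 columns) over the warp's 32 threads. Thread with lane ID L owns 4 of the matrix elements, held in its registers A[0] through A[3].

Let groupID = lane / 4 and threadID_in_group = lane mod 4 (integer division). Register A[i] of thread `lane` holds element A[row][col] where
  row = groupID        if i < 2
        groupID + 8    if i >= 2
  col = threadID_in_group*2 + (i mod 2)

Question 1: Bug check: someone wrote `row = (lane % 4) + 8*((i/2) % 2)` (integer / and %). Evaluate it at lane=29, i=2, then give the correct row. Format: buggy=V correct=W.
`(lane % 4) + 8*((i/2) % 2)`[29,2]->9
29: gid=7,tid=1
[2] (7+8,1*2+0) = (15,2)
row: 9 vs 15

buggy=9 correct=15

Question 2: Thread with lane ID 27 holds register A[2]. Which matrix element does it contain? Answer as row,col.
14,6

lane 27⇒27/4=6, 27 mod 4=3
i=2  r:6+8⇒14  c:2·3+0⇒6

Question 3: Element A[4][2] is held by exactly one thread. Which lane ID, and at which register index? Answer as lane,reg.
17,0

r: 4->gid=4,r8=0  c: 2->tid=1,i&1=0
L=4*4+1=17  i=0*2+0=0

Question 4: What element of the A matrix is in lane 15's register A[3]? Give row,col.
11,7

15: g=3,t=3
[3] (3+8,3*2+1) = (11,7)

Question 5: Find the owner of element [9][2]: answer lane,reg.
r=9→G=1,rhi=1  c=2→T=1,p=0
L=1*4+1=5  i=1*2+0=2

5,2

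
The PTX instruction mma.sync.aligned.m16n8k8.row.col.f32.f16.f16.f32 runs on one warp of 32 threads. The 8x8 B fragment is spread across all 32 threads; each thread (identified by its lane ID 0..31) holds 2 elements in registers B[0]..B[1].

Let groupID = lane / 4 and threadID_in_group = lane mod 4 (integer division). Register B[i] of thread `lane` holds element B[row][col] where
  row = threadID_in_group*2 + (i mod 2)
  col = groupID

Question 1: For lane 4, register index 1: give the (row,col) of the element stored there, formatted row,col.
1,1

L=4=>grp=4>>2=1, tig=4&3=0
[1]=>row 0·2+1=1  col grp=1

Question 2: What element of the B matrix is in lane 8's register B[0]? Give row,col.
lane 8: G=2 (8/4), T=0 (8%4)
i=0: r=0*2+0=0, c=G=2

0,2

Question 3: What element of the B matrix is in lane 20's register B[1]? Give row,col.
1,5

lane 20: gid=5 (20/4), tid=0 (20%4)
i=1: r=0*2+1=1, c=gid=5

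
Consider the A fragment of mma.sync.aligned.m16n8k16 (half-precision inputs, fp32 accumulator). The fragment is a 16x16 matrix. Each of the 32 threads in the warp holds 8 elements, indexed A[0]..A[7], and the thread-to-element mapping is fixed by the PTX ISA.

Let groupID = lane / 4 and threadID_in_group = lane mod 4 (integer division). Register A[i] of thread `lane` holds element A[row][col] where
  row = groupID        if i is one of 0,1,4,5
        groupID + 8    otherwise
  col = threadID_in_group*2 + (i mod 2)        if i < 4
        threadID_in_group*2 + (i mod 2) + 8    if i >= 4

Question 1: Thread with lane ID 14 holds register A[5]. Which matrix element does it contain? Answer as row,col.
3,13

L=14→G=14>>2=3, T=14&3=2
[5]→row 3+0=3  col 2·2+1+8=13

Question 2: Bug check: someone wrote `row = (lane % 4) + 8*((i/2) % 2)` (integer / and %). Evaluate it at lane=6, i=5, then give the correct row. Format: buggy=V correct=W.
buggy=2 correct=1

`(lane % 4) + 8*((i/2) % 2)`[6,5]=>2
lane 6: grp=1 (6/4), tig=2 (6%4)
i=5: r=1+0=1, c=2*2+1+8=13
row: 2 vs 1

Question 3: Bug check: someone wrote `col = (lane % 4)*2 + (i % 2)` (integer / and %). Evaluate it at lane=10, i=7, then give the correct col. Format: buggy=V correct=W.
`(lane % 4)*2 + (i % 2)`[10,7]->5
10: gid=2,tid=2
[7] (2+8,2*2+1+8) = (10,13)
col: 5 vs 13

buggy=5 correct=13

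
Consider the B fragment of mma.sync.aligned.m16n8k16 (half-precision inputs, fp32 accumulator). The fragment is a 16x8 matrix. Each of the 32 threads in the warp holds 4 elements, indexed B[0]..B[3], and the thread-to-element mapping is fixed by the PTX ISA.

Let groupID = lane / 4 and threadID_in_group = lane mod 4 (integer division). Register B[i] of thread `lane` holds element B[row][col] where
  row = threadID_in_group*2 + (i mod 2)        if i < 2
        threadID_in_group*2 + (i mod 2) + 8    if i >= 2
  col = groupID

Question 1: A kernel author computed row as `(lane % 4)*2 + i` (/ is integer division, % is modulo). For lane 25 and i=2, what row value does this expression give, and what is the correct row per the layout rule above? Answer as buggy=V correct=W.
`(lane % 4)*2 + i`[25,2]=>4
lane 25: grp=6 (25/4), tig=1 (25%4)
i=2: r=1*2+0+8=10, c=grp=6
row: 4 vs 10

buggy=4 correct=10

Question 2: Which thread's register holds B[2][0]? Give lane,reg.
c:0=>grp=0  r:2=>rB=0,tig=1,lo=0
L=0*4+1=1  i=0*2+0=0

1,0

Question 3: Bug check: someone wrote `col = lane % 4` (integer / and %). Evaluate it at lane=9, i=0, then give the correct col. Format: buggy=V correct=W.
buggy=1 correct=2

`lane % 4`[9,0]⇒1
lane 9⇒9/4=2, 9 mod 4=1
i=0  r:2·1+0+0⇒2  c:2
col: 1 vs 2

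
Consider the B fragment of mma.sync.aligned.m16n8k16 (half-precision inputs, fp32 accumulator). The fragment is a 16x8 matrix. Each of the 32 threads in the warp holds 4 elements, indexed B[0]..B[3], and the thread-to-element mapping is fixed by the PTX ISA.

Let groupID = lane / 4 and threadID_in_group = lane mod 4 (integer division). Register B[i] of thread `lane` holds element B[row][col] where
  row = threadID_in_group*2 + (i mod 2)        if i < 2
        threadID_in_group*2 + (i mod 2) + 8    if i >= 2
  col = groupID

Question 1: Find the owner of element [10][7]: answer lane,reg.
c: 7->gid=7  r: 10->r8=1,tid=1,i&1=0
L=7*4+1=29  i=1*2+0=2

29,2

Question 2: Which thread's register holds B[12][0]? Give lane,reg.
2,2

c:0=>grp=0  r:12=>rB=1,tig=2,lo=0
L=0*4+2=2  i=1*2+0=2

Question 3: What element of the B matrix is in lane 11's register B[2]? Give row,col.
14,2

lane 11->11/4=2, 11 mod 4=3
i=2  r:2·3+0+8->14  c:2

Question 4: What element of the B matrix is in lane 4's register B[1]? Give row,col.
1,1

L=4->gid=4>>2=1, tid=4&3=0
[1]->row 0·2+1+0=1  col gid=1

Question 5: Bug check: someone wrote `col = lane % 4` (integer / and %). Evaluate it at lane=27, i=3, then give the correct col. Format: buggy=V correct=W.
`lane % 4`[27,3]->3
lane 27: g=6 (27/4), t=3 (27%4)
i=3: r=3*2+1+8=15, c=g=6
col: 3 vs 6

buggy=3 correct=6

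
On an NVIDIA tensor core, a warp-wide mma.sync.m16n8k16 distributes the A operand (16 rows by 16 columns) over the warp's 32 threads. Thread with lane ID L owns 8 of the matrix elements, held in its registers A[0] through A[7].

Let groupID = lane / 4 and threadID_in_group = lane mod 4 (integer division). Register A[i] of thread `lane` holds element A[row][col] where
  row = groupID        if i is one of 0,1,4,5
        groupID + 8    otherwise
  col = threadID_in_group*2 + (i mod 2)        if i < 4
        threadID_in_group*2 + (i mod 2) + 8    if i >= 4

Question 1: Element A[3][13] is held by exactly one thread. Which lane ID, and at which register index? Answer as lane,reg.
14,5

r=3⇒gr=3,Rb=0  c=13⇒Cb=1,th=2,odd=1
L=3*4+2=14  i=1*4+0*2+1=5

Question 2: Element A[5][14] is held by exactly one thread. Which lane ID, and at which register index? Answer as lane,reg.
23,4

r=5→G=5,rhi=0  c=14→chi=1,T=3,p=0
L=5*4+3=23  i=1*4+0*2+0=4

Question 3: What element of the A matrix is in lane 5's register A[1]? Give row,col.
1,3

L=5⇒gr=5>>2=1, th=5&3=1
[1]⇒row 1+0=1  col 1·2+1+0=3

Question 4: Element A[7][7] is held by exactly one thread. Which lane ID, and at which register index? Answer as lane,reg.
r: 7->gid=7,r8=0  c: 7->c8=0,tid=3,i&1=1
L=7*4+3=31  i=0*4+0*2+1=1

31,1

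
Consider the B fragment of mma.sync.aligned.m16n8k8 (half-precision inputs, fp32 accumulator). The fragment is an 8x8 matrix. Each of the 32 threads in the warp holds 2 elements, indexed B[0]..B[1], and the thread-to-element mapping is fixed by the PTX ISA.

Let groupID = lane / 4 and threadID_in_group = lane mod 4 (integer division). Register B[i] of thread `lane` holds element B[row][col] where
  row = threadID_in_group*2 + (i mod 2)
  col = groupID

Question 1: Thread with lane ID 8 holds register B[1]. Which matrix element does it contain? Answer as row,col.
1,2

lane 8->8/4=2, 8 mod 4=0
i=1  r:2·0+1->1  c:2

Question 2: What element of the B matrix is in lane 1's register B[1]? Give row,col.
3,0

L=1⇒gr=1>>2=0, th=1&3=1
[1]⇒row 1·2+1=3  col gr=0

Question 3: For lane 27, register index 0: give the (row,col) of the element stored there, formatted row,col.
6,6

L=27->g=27>>2=6, t=27&3=3
[0]->row 3·2+0=6  col g=6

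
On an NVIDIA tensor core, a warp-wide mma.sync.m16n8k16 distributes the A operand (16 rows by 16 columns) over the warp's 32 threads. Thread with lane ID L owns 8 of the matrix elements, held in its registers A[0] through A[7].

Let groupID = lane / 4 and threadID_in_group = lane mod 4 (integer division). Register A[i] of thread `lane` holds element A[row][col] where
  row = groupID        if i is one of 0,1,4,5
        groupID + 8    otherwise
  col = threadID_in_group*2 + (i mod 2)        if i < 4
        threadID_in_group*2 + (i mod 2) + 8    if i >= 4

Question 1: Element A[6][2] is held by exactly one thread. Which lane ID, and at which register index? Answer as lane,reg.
r=6→G=6,rhi=0  c=2→chi=0,T=1,p=0
L=6*4+1=25  i=0*4+0*2+0=0

25,0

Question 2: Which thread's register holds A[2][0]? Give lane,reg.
8,0

r=2→G=2,rhi=0  c=0→chi=0,T=0,p=0
L=2*4+0=8  i=0*4+0*2+0=0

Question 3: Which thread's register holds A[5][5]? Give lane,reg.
22,1

r: 5->gid=5,r8=0  c: 5->c8=0,tid=2,i&1=1
L=5*4+2=22  i=0*4+0*2+1=1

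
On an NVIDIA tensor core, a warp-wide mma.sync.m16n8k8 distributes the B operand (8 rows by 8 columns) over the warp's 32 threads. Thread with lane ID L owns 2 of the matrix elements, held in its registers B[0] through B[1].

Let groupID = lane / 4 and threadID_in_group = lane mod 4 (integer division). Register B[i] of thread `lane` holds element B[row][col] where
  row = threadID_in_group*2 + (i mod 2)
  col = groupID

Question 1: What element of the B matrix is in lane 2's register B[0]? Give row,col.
4,0

2: gr=0,th=2
[0] (2*2+0,0) = (4,0)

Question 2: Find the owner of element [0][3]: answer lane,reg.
12,0

c=3→G=3  r=0→T=0,p=0
L=3*4+0=12  i=0=0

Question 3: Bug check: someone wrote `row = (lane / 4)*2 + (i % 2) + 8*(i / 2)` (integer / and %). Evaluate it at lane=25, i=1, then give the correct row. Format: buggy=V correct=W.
buggy=13 correct=3

`(lane / 4)*2 + (i % 2) + 8*(i / 2)`[25,1]->13
L=25->gid=25>>2=6, tid=25&3=1
[1]->row 1·2+1=3  col gid=6
row: 13 vs 3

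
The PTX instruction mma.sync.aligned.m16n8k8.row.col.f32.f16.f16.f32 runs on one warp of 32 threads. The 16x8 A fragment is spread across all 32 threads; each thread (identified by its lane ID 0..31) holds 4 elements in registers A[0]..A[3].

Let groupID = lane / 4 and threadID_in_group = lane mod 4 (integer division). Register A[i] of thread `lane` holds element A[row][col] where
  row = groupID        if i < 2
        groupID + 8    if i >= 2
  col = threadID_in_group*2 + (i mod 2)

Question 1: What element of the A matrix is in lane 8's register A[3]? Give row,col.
L=8→G=8>>2=2, T=8&3=0
[3]→row 2+8=10  col 0·2+1=1

10,1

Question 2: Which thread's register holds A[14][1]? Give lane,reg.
24,3

r: 14->gid=6,r8=1  c: 1->tid=0,i&1=1
L=6*4+0=24  i=1*2+1=3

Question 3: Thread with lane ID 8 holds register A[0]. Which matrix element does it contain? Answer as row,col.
8: G=2,T=0
[0] (2+0,0*2+0) = (2,0)

2,0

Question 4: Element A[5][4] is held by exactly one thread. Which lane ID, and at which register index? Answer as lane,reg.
r=5→G=5,rhi=0  c=4→T=2,p=0
L=5*4+2=22  i=0*2+0=0

22,0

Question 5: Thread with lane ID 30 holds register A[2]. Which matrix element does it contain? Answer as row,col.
15,4

lane 30⇒30/4=7, 30 mod 4=2
i=2  r:7+8⇒15  c:2·2+0⇒4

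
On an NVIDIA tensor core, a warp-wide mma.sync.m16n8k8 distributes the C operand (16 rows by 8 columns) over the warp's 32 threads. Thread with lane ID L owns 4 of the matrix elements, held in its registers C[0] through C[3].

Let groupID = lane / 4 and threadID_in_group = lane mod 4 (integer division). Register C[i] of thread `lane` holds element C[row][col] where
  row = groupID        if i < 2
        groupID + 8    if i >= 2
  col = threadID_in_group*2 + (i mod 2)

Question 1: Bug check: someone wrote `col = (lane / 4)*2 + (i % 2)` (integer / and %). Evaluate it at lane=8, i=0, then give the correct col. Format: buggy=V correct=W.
buggy=4 correct=0

`(lane / 4)*2 + (i % 2)`[8,0]->4
L=8->gid=8>>2=2, tid=8&3=0
[0]->row 2+0=2  col 0·2+0=0
col: 4 vs 0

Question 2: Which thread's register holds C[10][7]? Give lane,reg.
r=10->g=2,rb=1  c=7->t=3,b0=1
L=2*4+3=11  i=1*2+1=3

11,3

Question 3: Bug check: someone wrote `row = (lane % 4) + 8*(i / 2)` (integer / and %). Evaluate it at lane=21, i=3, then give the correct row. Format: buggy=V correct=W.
buggy=9 correct=13

`(lane % 4) + 8*(i / 2)`[21,3]->9
lane 21: g=5 (21/4), t=1 (21%4)
i=3: r=5+8=13, c=1*2+1=3
row: 9 vs 13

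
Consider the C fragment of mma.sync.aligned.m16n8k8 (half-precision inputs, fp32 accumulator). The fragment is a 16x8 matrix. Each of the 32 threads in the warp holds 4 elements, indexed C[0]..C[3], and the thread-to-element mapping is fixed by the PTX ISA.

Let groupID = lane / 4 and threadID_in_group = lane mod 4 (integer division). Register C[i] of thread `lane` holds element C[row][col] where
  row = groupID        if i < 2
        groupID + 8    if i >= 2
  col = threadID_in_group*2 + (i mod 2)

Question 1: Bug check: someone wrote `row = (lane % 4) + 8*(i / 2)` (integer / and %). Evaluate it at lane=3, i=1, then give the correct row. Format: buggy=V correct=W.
`(lane % 4) + 8*(i / 2)`[3,1]→3
L=3→G=3>>2=0, T=3&3=3
[1]→row 0+0=0  col 3·2+1=7
row: 3 vs 0

buggy=3 correct=0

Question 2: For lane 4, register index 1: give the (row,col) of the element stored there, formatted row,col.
L=4⇒gr=4>>2=1, th=4&3=0
[1]⇒row 1+0=1  col 0·2+1=1

1,1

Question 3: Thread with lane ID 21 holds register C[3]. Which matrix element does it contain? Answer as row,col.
13,3

lane 21⇒21/4=5, 21 mod 4=1
i=3  r:5+8⇒13  c:2·1+1⇒3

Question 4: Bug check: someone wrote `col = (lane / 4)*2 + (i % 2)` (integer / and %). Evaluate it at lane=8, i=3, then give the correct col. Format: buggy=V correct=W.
buggy=5 correct=1

`(lane / 4)*2 + (i % 2)`[8,3]⇒5
8: gr=2,th=0
[3] (2+8,0*2+1) = (10,1)
col: 5 vs 1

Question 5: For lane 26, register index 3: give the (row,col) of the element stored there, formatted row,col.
lane 26⇒26/4=6, 26 mod 4=2
i=3  r:6+8⇒14  c:2·2+1⇒5

14,5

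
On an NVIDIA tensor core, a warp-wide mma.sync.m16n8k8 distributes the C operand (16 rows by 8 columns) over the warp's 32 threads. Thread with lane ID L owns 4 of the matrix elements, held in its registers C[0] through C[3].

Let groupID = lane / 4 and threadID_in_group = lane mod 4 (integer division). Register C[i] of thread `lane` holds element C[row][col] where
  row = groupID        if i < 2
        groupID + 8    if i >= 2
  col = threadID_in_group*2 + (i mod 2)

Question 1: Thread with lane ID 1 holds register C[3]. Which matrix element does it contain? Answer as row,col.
8,3

L=1=>grp=1>>2=0, tig=1&3=1
[3]=>row 0+8=8  col 1·2+1=3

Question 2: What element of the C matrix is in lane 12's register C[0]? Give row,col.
3,0

12: g=3,t=0
[0] (3+0,0*2+0) = (3,0)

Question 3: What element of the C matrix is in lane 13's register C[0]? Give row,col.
3,2

L=13->gid=13>>2=3, tid=13&3=1
[0]->row 3+0=3  col 1·2+0=2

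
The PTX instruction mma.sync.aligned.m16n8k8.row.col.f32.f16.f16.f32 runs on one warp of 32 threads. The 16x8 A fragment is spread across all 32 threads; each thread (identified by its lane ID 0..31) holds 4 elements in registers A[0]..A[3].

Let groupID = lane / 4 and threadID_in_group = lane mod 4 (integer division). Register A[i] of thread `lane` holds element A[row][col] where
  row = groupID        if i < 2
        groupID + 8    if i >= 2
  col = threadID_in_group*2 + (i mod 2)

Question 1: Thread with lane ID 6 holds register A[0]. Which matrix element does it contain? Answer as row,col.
1,4

lane 6⇒6/4=1, 6 mod 4=2
i=0  r:1+0⇒1  c:2·2+0⇒4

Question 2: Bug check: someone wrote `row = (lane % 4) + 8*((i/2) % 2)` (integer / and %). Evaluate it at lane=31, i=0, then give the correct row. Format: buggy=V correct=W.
buggy=3 correct=7

`(lane % 4) + 8*((i/2) % 2)`[31,0]=>3
lane 31: grp=7 (31/4), tig=3 (31%4)
i=0: r=7+0=7, c=3*2+0=6
row: 3 vs 7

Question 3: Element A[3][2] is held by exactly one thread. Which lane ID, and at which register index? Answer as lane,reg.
r:3=>grp=3,rB=0  c:2=>tig=1,lo=0
L=3*4+1=13  i=0*2+0=0

13,0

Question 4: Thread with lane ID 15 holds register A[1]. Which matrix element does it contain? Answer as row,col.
lane 15=>15/4=3, 15 mod 4=3
i=1  r:3+0=>3  c:2·3+1=>7

3,7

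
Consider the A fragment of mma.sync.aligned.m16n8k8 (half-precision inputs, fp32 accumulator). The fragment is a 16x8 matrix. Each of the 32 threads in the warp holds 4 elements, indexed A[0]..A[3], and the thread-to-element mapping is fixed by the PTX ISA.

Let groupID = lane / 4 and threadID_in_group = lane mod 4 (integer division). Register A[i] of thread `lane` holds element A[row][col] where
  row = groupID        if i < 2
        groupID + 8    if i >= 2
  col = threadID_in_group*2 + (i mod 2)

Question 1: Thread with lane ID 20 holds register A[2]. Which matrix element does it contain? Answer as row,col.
lane 20: gid=5 (20/4), tid=0 (20%4)
i=2: r=5+8=13, c=0*2+0=0

13,0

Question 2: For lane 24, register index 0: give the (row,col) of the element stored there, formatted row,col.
24: grp=6,tig=0
[0] (6+0,0*2+0) = (6,0)

6,0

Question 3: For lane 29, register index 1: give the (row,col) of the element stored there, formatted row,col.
29: gid=7,tid=1
[1] (7+0,1*2+1) = (7,3)

7,3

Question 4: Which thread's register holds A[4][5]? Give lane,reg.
r:4=>grp=4,rB=0  c:5=>tig=2,lo=1
L=4*4+2=18  i=0*2+1=1

18,1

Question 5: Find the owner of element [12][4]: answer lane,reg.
18,2

r:12=>grp=4,rB=1  c:4=>tig=2,lo=0
L=4*4+2=18  i=1*2+0=2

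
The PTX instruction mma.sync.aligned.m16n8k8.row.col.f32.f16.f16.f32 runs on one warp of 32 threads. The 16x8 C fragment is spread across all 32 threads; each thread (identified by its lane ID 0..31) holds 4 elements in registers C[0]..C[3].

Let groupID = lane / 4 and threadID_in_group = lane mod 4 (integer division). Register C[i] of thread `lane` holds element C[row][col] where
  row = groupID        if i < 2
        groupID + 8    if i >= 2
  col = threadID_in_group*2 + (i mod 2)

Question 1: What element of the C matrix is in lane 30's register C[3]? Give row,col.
15,5

lane 30→30/4=7, 30 mod 4=2
i=3  r:7+8→15  c:2·2+1→5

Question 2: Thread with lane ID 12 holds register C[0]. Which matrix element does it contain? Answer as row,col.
lane 12→12/4=3, 12 mod 4=0
i=0  r:3+0→3  c:2·0+0→0

3,0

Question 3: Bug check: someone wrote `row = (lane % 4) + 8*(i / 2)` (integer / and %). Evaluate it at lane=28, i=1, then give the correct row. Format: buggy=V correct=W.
buggy=0 correct=7

`(lane % 4) + 8*(i / 2)`[28,1]->0
lane 28->28/4=7, 28 mod 4=0
i=1  r:7+0->7  c:2·0+1->1
row: 0 vs 7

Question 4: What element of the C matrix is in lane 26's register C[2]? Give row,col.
26: gr=6,th=2
[2] (6+8,2*2+0) = (14,4)

14,4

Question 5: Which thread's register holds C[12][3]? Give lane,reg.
17,3

r=12→G=4,rhi=1  c=3→T=1,p=1
L=4*4+1=17  i=1*2+1=3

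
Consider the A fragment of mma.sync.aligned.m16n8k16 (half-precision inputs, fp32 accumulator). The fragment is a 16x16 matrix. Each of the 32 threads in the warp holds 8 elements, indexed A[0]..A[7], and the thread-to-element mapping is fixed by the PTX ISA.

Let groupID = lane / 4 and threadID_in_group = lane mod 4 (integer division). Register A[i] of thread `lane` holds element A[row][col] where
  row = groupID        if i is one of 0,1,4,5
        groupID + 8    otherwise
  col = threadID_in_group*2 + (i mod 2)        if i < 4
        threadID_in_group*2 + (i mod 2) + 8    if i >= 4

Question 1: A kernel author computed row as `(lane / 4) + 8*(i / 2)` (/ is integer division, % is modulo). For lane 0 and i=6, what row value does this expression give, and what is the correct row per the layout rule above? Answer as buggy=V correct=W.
buggy=24 correct=8

`(lane / 4) + 8*(i / 2)`[0,6]=>24
lane 0: grp=0 (0/4), tig=0 (0%4)
i=6: r=0+8=8, c=0*2+0+8=8
row: 24 vs 8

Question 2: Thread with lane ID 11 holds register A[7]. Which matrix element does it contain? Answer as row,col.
10,15

lane 11=>11/4=2, 11 mod 4=3
i=7  r:2+8=>10  c:2·3+1+8=>15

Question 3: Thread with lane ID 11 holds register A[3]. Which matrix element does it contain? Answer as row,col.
10,7

lane 11: g=2 (11/4), t=3 (11%4)
i=3: r=2+8=10, c=3*2+1+0=7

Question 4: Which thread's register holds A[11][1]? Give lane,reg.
r:11=>grp=3,rB=1  c:1=>cB=0,tig=0,lo=1
L=3*4+0=12  i=0*4+1*2+1=3

12,3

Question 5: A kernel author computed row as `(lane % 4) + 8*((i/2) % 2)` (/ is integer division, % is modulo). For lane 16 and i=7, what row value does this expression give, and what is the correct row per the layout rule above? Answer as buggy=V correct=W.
`(lane % 4) + 8*((i/2) % 2)`[16,7]->8
lane 16->16/4=4, 16 mod 4=0
i=7  r:4+8->12  c:2·0+1+8->9
row: 8 vs 12

buggy=8 correct=12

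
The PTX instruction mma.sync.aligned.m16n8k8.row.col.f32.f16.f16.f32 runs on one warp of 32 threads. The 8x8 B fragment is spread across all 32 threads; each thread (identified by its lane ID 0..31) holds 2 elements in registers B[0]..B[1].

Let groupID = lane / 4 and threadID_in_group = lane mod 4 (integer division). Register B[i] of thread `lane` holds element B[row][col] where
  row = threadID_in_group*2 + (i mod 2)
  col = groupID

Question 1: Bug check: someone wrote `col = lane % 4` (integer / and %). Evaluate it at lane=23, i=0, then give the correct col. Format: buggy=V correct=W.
`lane % 4`[23,0]=>3
lane 23: grp=5 (23/4), tig=3 (23%4)
i=0: r=3*2+0=6, c=grp=5
col: 3 vs 5

buggy=3 correct=5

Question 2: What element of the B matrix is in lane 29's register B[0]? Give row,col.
2,7

L=29->gid=29>>2=7, tid=29&3=1
[0]->row 1·2+0=2  col gid=7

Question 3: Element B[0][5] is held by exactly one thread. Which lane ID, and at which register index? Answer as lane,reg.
20,0

c: 5->gid=5  r: 0->tid=0,i&1=0
L=5*4+0=20  i=0=0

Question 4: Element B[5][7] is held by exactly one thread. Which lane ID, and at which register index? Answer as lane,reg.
30,1

c: 7->gid=7  r: 5->tid=2,i&1=1
L=7*4+2=30  i=1=1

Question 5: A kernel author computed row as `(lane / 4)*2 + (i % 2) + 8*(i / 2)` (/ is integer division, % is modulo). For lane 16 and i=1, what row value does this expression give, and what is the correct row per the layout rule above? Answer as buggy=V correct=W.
`(lane / 4)*2 + (i % 2) + 8*(i / 2)`[16,1]→9
16: G=4,T=0
[1] (0*2+1,4) = (1,4)
row: 9 vs 1

buggy=9 correct=1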